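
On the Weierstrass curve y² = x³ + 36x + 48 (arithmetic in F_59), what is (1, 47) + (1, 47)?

tangent at (1, 47): λ = (3·1² + 36)/(2·47) ≡ 39/35. 35⁻¹ ≡ 27 (mod 59), so λ ≡ 39·27 ≡ 50.
  x = λ² - 1 - 1 = 2500 - 2 ≡ 20; y = λ·(1 - 20) - 47 ≡ 6. → (20, 6)

(20, 6)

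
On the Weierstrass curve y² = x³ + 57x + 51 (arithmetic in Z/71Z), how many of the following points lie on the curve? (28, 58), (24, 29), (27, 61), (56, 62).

(28, 58): 58² ≡ 27, rhs ≡ 27 → on.
(24, 29): 29² ≡ 60, rhs ≡ 49 → off.
(27, 61): 61² ≡ 29, rhs ≡ 44 → off.
(56, 62): 62² ≡ 10, rhs ≡ 10 → on.

2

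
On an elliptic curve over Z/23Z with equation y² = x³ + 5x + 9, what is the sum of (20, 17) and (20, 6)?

O

The two points share x = 20 and their y-coordinates satisfy 17 + 6 ≡ 0 (mod 23), so they are inverses. Their sum is O.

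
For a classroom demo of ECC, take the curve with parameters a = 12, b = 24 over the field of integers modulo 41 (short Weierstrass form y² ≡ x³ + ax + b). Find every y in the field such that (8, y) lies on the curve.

none

x³ + 12x + 24 = 632 ≡ 17 (mod 41).
17 is a non-residue mod 41; no y exists.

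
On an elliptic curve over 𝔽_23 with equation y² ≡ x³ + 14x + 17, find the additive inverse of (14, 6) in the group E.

(14, 17)

-(14, 6) = (14, -6 mod 23) = (14, 17).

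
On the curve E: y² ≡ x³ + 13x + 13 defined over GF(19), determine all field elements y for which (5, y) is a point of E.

x³ + 13x + 13 = 203 ≡ 13 (mod 19).
13 is a non-residue mod 19; no y exists.

none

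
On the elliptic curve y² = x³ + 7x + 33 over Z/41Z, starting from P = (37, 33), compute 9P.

Repeated addition: build up to 9P.
2P: tangent at (37, 33): λ = (3·37² + 7)/(2·33) ≡ 14/25. 25⁻¹ ≡ 23 (mod 41) since 25·23 = 575 ≡ 1, so λ ≡ 14·23 ≡ 35.
  x = λ² - 37 - 37 = 1225 - 74 ≡ 3; y = λ·(37 - 3) - 33 ≡ 9. → (3, 9)
3P: (3, 9) + (37, 33). λ = (33 - 9)/(37 - 3) ≡ 24/34 mod 41. 34⁻¹ ≡ 35 (mod 41), so λ ≡ 20.
  x = λ² - 3 - 37 = 400 - 40 ≡ 32; y = λ·(3 - 32) - 9 ≡ 26. → (32, 26)
4P: (32, 26) + (37, 33). λ = (33 - 26)/(37 - 32) ≡ 7/5 mod 41. 5⁻¹ ≡ 33 (mod 41), so λ ≡ 26.
  x = λ² - 32 - 37 = 676 - 69 ≡ 33; y = λ·(32 - 33) - 26 ≡ 30. → (33, 30)
5P: (33, 30) + (37, 33). λ = (33 - 30)/(37 - 33) ≡ 3/4 mod 41. 4⁻¹ ≡ 31 (mod 41), so λ ≡ 11.
  x = λ² - 33 - 37 = 121 - 70 ≡ 10; y = λ·(33 - 10) - 30 ≡ 18. → (10, 18)
6P: (10, 18) + (37, 33). λ = (33 - 18)/(37 - 10) ≡ 15/27 mod 41. 27⁻¹ ≡ 38 (mod 41) since 27·38 = 1026 ≡ 1, so λ ≡ 37.
  x = λ² - 10 - 37 = 1369 - 47 ≡ 10; y = λ·(10 - 10) - 18 ≡ 23. → (10, 23)
7P: (10, 23) + (37, 33). λ = (33 - 23)/(37 - 10) ≡ 10/27 mod 41. 27⁻¹ ≡ 38 (mod 41), so λ ≡ 11.
  x = λ² - 10 - 37 = 121 - 47 ≡ 33; y = λ·(10 - 33) - 23 ≡ 11. → (33, 11)
8P: (33, 11) + (37, 33). λ = (33 - 11)/(37 - 33) ≡ 22/4 mod 41. 4⁻¹ ≡ 31 (mod 41), so λ ≡ 26.
  x = λ² - 33 - 37 = 676 - 70 ≡ 32; y = λ·(33 - 32) - 11 ≡ 15. → (32, 15)
9P: (32, 15) + (37, 33). λ = (33 - 15)/(37 - 32) ≡ 18/5 mod 41. 5⁻¹ ≡ 33 (mod 41), so λ ≡ 20.
  x = λ² - 32 - 37 = 400 - 69 ≡ 3; y = λ·(32 - 3) - 15 ≡ 32. → (3, 32)

(3, 32)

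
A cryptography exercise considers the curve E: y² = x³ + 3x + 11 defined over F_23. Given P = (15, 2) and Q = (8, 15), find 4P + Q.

(11, 8)

First 4P:
Double-and-add on 4 = (100)₂. Start with P = (15, 2) for the leading 1-bit.
double: tangent at (15, 2): λ = (3·15² + 3)/(2·2) ≡ 11/4. 4⁻¹ ≡ 6 (mod 23), so λ ≡ 11·6 ≡ 20.
  x = λ² - 15 - 15 = 400 - 30 ≡ 2; y = λ·(15 - 2) - 2 ≡ 5. → (2, 5)
double: tangent at (2, 5): λ = (3·2² + 3)/(2·5) ≡ 15/10. 10⁻¹ ≡ 7 (mod 23), so λ ≡ 15·7 ≡ 13.
  x = λ² - 2 - 2 = 169 - 4 ≡ 4; y = λ·(2 - 4) - 5 ≡ 15. → (4, 15)
4P = (4, 15).
Finally 4P + Q:
(4, 15) + (8, 15). λ = (15 - 15)/(8 - 4) ≡ 0/4 mod 23. 4⁻¹ ≡ 6 (mod 23), so λ ≡ 0.
  x = λ² - 4 - 8 = 0 - 12 ≡ 11; y = λ·(4 - 11) - 15 ≡ 8. → (11, 8)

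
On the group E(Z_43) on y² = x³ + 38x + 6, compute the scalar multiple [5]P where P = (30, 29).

(22, 3)

Double-and-add on 5 = (101)₂. Start with P = (30, 29) for the leading 1-bit.
double: tangent at (30, 29): λ = (3·30² + 38)/(2·29) ≡ 29/15. 15⁻¹ ≡ 23 (mod 43) since 15·23 = 345 ≡ 1, so λ ≡ 29·23 ≡ 22.
  x = λ² - 30 - 30 = 484 - 60 ≡ 37; y = λ·(30 - 37) - 29 ≡ 32. → (37, 32)
double: tangent at (37, 32): λ = (3·37² + 38)/(2·32) ≡ 17/21. 21⁻¹ ≡ 41 (mod 43), so λ ≡ 17·41 ≡ 9.
  x = λ² - 37 - 37 = 81 - 74 ≡ 7; y = λ·(37 - 7) - 32 ≡ 23. → (7, 23)
add P: (7, 23) + (30, 29). λ = (29 - 23)/(30 - 7) ≡ 6/23 mod 43. 23⁻¹ ≡ 15 (mod 43) since 23·15 = 345 ≡ 1, so λ ≡ 4.
  x = λ² - 7 - 30 = 16 - 37 ≡ 22; y = λ·(7 - 22) - 23 ≡ 3. → (22, 3)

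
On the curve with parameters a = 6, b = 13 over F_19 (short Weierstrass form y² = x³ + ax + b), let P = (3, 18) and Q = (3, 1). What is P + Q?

O

The two points share x = 3 and their y-coordinates satisfy 18 + 1 ≡ 0 (mod 19), so they are inverses. Their sum is the point at infinity.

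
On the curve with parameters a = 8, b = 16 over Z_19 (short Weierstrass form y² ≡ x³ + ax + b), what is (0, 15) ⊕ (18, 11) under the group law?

(0, 15) + (18, 11). λ = (11 - 15)/(18 - 0) ≡ 15/18 mod 19. 18⁻¹ ≡ 18 (mod 19) since 18·18 = 324 ≡ 1, so λ ≡ 4.
  x = λ² - 0 - 18 = 16 - 18 ≡ 17; y = λ·(0 - 17) - 15 ≡ 12. → (17, 12)

(17, 12)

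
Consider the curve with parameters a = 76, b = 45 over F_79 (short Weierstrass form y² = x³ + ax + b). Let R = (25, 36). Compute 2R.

(73, 59)

tangent at (25, 36): λ = (3·25² + 76)/(2·36) ≡ 55/72. 72⁻¹ ≡ 45 (mod 79) since 72·45 = 3240 ≡ 1, so λ ≡ 55·45 ≡ 26.
  x = λ² - 25 - 25 = 676 - 50 ≡ 73; y = λ·(25 - 73) - 36 ≡ 59. → (73, 59)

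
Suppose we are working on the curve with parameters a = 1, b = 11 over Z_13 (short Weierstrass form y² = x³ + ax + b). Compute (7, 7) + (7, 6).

O

The two points share x = 7 and their y-coordinates satisfy 7 + 6 ≡ 0 (mod 13), so they are inverses. Their sum is 𝒪.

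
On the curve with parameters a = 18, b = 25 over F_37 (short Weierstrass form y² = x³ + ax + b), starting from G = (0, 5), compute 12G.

Repeated addition: build up to 12G.
2G: tangent at (0, 5): λ = (3·0² + 18)/(2·5) ≡ 18/10. 10⁻¹ ≡ 26 (mod 37) since 10·26 = 260 ≡ 1, so λ ≡ 18·26 ≡ 24.
  x = λ² - 0 - 0 = 576 - 0 ≡ 21; y = λ·(0 - 21) - 5 ≡ 9. → (21, 9)
3G: (21, 9) + (0, 5). λ = (5 - 9)/(0 - 21) ≡ 33/16 mod 37. 16⁻¹ ≡ 7 (mod 37) since 16·7 = 112 ≡ 1, so λ ≡ 9.
  x = λ² - 21 - 0 = 81 - 21 ≡ 23; y = λ·(21 - 23) - 9 ≡ 10. → (23, 10)
4G: (23, 10) + (0, 5). λ = (5 - 10)/(0 - 23) ≡ 32/14 mod 37. 14⁻¹ ≡ 8 (mod 37), so λ ≡ 34.
  x = λ² - 23 - 0 = 1156 - 23 ≡ 23; y = λ·(23 - 23) - 10 ≡ 27. → (23, 27)
5G: (23, 27) + (0, 5). λ = (5 - 27)/(0 - 23) ≡ 15/14 mod 37. 14⁻¹ ≡ 8 (mod 37), so λ ≡ 9.
  x = λ² - 23 - 0 = 81 - 23 ≡ 21; y = λ·(23 - 21) - 27 ≡ 28. → (21, 28)
6G: (21, 28) + (0, 5). λ = (5 - 28)/(0 - 21) ≡ 14/16 mod 37. 16⁻¹ ≡ 7 (mod 37) since 16·7 = 112 ≡ 1, so λ ≡ 24.
  x = λ² - 21 - 0 = 576 - 21 ≡ 0; y = λ·(21 - 0) - 28 ≡ 32. → (0, 32)
7G: (0, 32) + (0, 5): same x and y₁ ≡ -y₂, so the sum is O.
8G: O + (0, 5) = (0, 5) (identity).
9G: tangent at (0, 5): λ = (3·0² + 18)/(2·5) ≡ 18/10. 10⁻¹ ≡ 26 (mod 37), so λ ≡ 18·26 ≡ 24.
  x = λ² - 0 - 0 = 576 - 0 ≡ 21; y = λ·(0 - 21) - 5 ≡ 9. → (21, 9)
10G: (21, 9) + (0, 5). λ = (5 - 9)/(0 - 21) ≡ 33/16 mod 37. 16⁻¹ ≡ 7 (mod 37), so λ ≡ 9.
  x = λ² - 21 - 0 = 81 - 21 ≡ 23; y = λ·(21 - 23) - 9 ≡ 10. → (23, 10)
11G: (23, 10) + (0, 5). λ = (5 - 10)/(0 - 23) ≡ 32/14 mod 37. 14⁻¹ ≡ 8 (mod 37) since 14·8 = 112 ≡ 1, so λ ≡ 34.
  x = λ² - 23 - 0 = 1156 - 23 ≡ 23; y = λ·(23 - 23) - 10 ≡ 27. → (23, 27)
12G: (23, 27) + (0, 5). λ = (5 - 27)/(0 - 23) ≡ 15/14 mod 37. 14⁻¹ ≡ 8 (mod 37) since 14·8 = 112 ≡ 1, so λ ≡ 9.
  x = λ² - 23 - 0 = 81 - 23 ≡ 21; y = λ·(23 - 21) - 27 ≡ 28. → (21, 28)

(21, 28)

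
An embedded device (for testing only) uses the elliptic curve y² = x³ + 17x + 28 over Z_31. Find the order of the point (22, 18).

10

2P: tangent at (22, 18): λ = (3·22² + 17)/(2·18) ≡ 12/5. 5⁻¹ ≡ 25 (mod 31), so λ ≡ 12·25 ≡ 21.
  x = λ² - 22 - 22 = 441 - 44 ≡ 25; y = λ·(22 - 25) - 18 ≡ 12. → (25, 12)
3P: (25, 12) + (22, 18). λ = (18 - 12)/(22 - 25) ≡ 6/28 mod 31. 28⁻¹ ≡ 10 (mod 31), so λ ≡ 29.
  x = λ² - 25 - 22 = 841 - 47 ≡ 19; y = λ·(25 - 19) - 12 ≡ 7. → (19, 7)
4P: (19, 7) + (22, 18). λ = (18 - 7)/(22 - 19) ≡ 11/3 mod 31. 3⁻¹ ≡ 21 (mod 31), so λ ≡ 14.
  x = λ² - 19 - 22 = 196 - 41 ≡ 0; y = λ·(19 - 0) - 7 ≡ 11. → (0, 11)
5P: (0, 11) + (22, 18). λ = (18 - 11)/(22 - 0) ≡ 7/22 mod 31. 22⁻¹ ≡ 24 (mod 31), so λ ≡ 13.
  x = λ² - 0 - 22 = 169 - 22 ≡ 23; y = λ·(0 - 23) - 11 ≡ 0. → (23, 0)
6P: (23, 0) + (22, 18). λ = (18 - 0)/(22 - 23) ≡ 18/30 mod 31. 30⁻¹ ≡ 30 (mod 31) since 30·30 = 900 ≡ 1, so λ ≡ 13.
  x = λ² - 23 - 22 = 169 - 45 ≡ 0; y = λ·(23 - 0) - 0 ≡ 20. → (0, 20)
7P: (0, 20) + (22, 18). λ = (18 - 20)/(22 - 0) ≡ 29/22 mod 31. 22⁻¹ ≡ 24 (mod 31) since 22·24 = 528 ≡ 1, so λ ≡ 14.
  x = λ² - 0 - 22 = 196 - 22 ≡ 19; y = λ·(0 - 19) - 20 ≡ 24. → (19, 24)
8P: (19, 24) + (22, 18). λ = (18 - 24)/(22 - 19) ≡ 25/3 mod 31. 3⁻¹ ≡ 21 (mod 31), so λ ≡ 29.
  x = λ² - 19 - 22 = 841 - 41 ≡ 25; y = λ·(19 - 25) - 24 ≡ 19. → (25, 19)
9P: (25, 19) + (22, 18). λ = (18 - 19)/(22 - 25) ≡ 30/28 mod 31. 28⁻¹ ≡ 10 (mod 31), so λ ≡ 21.
  x = λ² - 25 - 22 = 441 - 47 ≡ 22; y = λ·(25 - 22) - 19 ≡ 13. → (22, 13)
10P: (22, 13) + (22, 18): same x and y₁ ≡ -y₂, so the sum is 𝒪.
10P = 𝒪, so the order is 10.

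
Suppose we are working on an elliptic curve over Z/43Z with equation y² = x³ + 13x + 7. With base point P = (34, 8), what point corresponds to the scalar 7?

Repeated addition: build up to 7P.
2P: tangent at (34, 8): λ = (3·34² + 13)/(2·8) ≡ 41/16. 16⁻¹ ≡ 35 (mod 43), so λ ≡ 41·35 ≡ 16.
  x = λ² - 34 - 34 = 256 - 68 ≡ 16; y = λ·(34 - 16) - 8 ≡ 22. → (16, 22)
3P: (16, 22) + (34, 8). λ = (8 - 22)/(34 - 16) ≡ 29/18 mod 43. 18⁻¹ ≡ 12 (mod 43) since 18·12 = 216 ≡ 1, so λ ≡ 4.
  x = λ² - 16 - 34 = 16 - 50 ≡ 9; y = λ·(16 - 9) - 22 ≡ 6. → (9, 6)
4P: (9, 6) + (34, 8). λ = (8 - 6)/(34 - 9) ≡ 2/25 mod 43. 25⁻¹ ≡ 31 (mod 43), so λ ≡ 19.
  x = λ² - 9 - 34 = 361 - 43 ≡ 17; y = λ·(9 - 17) - 6 ≡ 14. → (17, 14)
5P: (17, 14) + (34, 8). λ = (8 - 14)/(34 - 17) ≡ 37/17 mod 43. 17⁻¹ ≡ 38 (mod 43), so λ ≡ 30.
  x = λ² - 17 - 34 = 900 - 51 ≡ 32; y = λ·(17 - 32) - 14 ≡ 9. → (32, 9)
6P: (32, 9) + (34, 8). λ = (8 - 9)/(34 - 32) ≡ 42/2 mod 43. 2⁻¹ ≡ 22 (mod 43), so λ ≡ 21.
  x = λ² - 32 - 34 = 441 - 66 ≡ 31; y = λ·(32 - 31) - 9 ≡ 12. → (31, 12)
7P: (31, 12) + (34, 8). λ = (8 - 12)/(34 - 31) ≡ 39/3 mod 43. 3⁻¹ ≡ 29 (mod 43), so λ ≡ 13.
  x = λ² - 31 - 34 = 169 - 65 ≡ 18; y = λ·(31 - 18) - 12 ≡ 28. → (18, 28)

(18, 28)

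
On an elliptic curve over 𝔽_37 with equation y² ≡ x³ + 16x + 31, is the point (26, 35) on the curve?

y² = 35² ≡ 4; x³ + 16x + 31 = 18023 ≡ 4 (mod 37). 4 = 4.

yes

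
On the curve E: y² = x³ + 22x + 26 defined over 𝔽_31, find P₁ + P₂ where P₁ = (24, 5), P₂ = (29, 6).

(14, 28)

(24, 5) + (29, 6). λ = (6 - 5)/(29 - 24) ≡ 1/5 mod 31. 5⁻¹ ≡ 25 (mod 31) since 5·25 = 125 ≡ 1, so λ ≡ 25.
  x = λ² - 24 - 29 = 625 - 53 ≡ 14; y = λ·(24 - 14) - 5 ≡ 28. → (14, 28)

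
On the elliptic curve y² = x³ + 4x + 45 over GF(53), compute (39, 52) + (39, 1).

The two points share x = 39 and their y-coordinates satisfy 52 + 1 ≡ 0 (mod 53), so they are inverses. Their sum is ∞.

O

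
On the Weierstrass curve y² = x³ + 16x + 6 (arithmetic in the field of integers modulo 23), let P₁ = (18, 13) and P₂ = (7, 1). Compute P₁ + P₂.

(22, 14)

(18, 13) + (7, 1). λ = (1 - 13)/(7 - 18) ≡ 11/12 mod 23. 12⁻¹ ≡ 2 (mod 23), so λ ≡ 22.
  x = λ² - 18 - 7 = 484 - 25 ≡ 22; y = λ·(18 - 22) - 13 ≡ 14. → (22, 14)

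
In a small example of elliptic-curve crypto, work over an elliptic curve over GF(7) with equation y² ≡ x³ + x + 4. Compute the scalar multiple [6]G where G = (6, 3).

Repeated addition: build up to 6G.
2G: tangent at (6, 3): λ = (3·6² + 1)/(2·3) ≡ 4/6. 6⁻¹ ≡ 6 (mod 7) since 6·6 = 36 ≡ 1, so λ ≡ 4·6 ≡ 3.
  x = λ² - 6 - 6 = 9 - 12 ≡ 4; y = λ·(6 - 4) - 3 ≡ 3. → (4, 3)
3G: (4, 3) + (6, 3). λ = (3 - 3)/(6 - 4) ≡ 0/2 mod 7. 2⁻¹ ≡ 4 (mod 7) since 2·4 = 8 ≡ 1, so λ ≡ 0.
  x = λ² - 4 - 6 = 0 - 10 ≡ 4; y = λ·(4 - 4) - 3 ≡ 4. → (4, 4)
4G: (4, 4) + (6, 3). λ = (3 - 4)/(6 - 4) ≡ 6/2 mod 7. 2⁻¹ ≡ 4 (mod 7), so λ ≡ 3.
  x = λ² - 4 - 6 = 9 - 10 ≡ 6; y = λ·(4 - 6) - 4 ≡ 4. → (6, 4)
5G: (6, 4) + (6, 3): same x and y₁ ≡ -y₂, so the sum is O.
6G: O + (6, 3) = (6, 3) (identity).

(6, 3)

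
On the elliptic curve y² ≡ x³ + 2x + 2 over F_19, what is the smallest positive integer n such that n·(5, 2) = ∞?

8

2P: tangent at (5, 2): λ = (3·5² + 2)/(2·2) ≡ 1/4. 4⁻¹ ≡ 5 (mod 19), so λ ≡ 1·5 ≡ 5.
  x = λ² - 5 - 5 = 25 - 10 ≡ 15; y = λ·(5 - 15) - 2 ≡ 5. → (15, 5)
3P: (15, 5) + (5, 2). λ = (2 - 5)/(5 - 15) ≡ 16/9 mod 19. 9⁻¹ ≡ 17 (mod 19), so λ ≡ 6.
  x = λ² - 15 - 5 = 36 - 20 ≡ 16; y = λ·(15 - 16) - 5 ≡ 8. → (16, 8)
4P: (16, 8) + (5, 2). λ = (2 - 8)/(5 - 16) ≡ 13/8 mod 19. 8⁻¹ ≡ 12 (mod 19), so λ ≡ 4.
  x = λ² - 16 - 5 = 16 - 21 ≡ 14; y = λ·(16 - 14) - 8 ≡ 0. → (14, 0)
5P: (14, 0) + (5, 2). λ = (2 - 0)/(5 - 14) ≡ 2/10 mod 19. 10⁻¹ ≡ 2 (mod 19), so λ ≡ 4.
  x = λ² - 14 - 5 = 16 - 19 ≡ 16; y = λ·(14 - 16) - 0 ≡ 11. → (16, 11)
6P: (16, 11) + (5, 2). λ = (2 - 11)/(5 - 16) ≡ 10/8 mod 19. 8⁻¹ ≡ 12 (mod 19) since 8·12 = 96 ≡ 1, so λ ≡ 6.
  x = λ² - 16 - 5 = 36 - 21 ≡ 15; y = λ·(16 - 15) - 11 ≡ 14. → (15, 14)
7P: (15, 14) + (5, 2). λ = (2 - 14)/(5 - 15) ≡ 7/9 mod 19. 9⁻¹ ≡ 17 (mod 19), so λ ≡ 5.
  x = λ² - 15 - 5 = 25 - 20 ≡ 5; y = λ·(15 - 5) - 14 ≡ 17. → (5, 17)
8P: (5, 17) + (5, 2): same x and y₁ ≡ -y₂, so the sum is ∞.
8P = ∞, so the order is 8.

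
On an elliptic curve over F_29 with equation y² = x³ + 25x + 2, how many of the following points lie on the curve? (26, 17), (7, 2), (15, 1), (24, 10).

1

(26, 17): 17² ≡ 28, rhs ≡ 16 → off.
(7, 2): 2² ≡ 4, rhs ≡ 27 → off.
(15, 1): 1² ≡ 1, rhs ≡ 11 → off.
(24, 10): 10² ≡ 13, rhs ≡ 13 → on.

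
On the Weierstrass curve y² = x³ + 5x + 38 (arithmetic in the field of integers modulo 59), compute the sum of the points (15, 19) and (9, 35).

(15, 19) + (9, 35). λ = (35 - 19)/(9 - 15) ≡ 16/53 mod 59. 53⁻¹ ≡ 49 (mod 59) since 53·49 = 2597 ≡ 1, so λ ≡ 17.
  x = λ² - 15 - 9 = 289 - 24 ≡ 29; y = λ·(15 - 29) - 19 ≡ 38. → (29, 38)

(29, 38)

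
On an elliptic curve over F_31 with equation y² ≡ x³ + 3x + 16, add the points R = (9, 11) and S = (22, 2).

(9, 11) + (22, 2). λ = (2 - 11)/(22 - 9) ≡ 22/13 mod 31. 13⁻¹ ≡ 12 (mod 31), so λ ≡ 16.
  x = λ² - 9 - 22 = 256 - 31 ≡ 8; y = λ·(9 - 8) - 11 ≡ 5. → (8, 5)

(8, 5)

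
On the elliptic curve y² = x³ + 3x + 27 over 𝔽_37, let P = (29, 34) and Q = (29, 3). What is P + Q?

O

The two points share x = 29 and their y-coordinates satisfy 34 + 3 ≡ 0 (mod 37), so they are inverses. Their sum is the point at infinity.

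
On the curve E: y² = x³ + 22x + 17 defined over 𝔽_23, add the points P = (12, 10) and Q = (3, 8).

(16, 7)

(12, 10) + (3, 8). λ = (8 - 10)/(3 - 12) ≡ 21/14 mod 23. 14⁻¹ ≡ 5 (mod 23), so λ ≡ 13.
  x = λ² - 12 - 3 = 169 - 15 ≡ 16; y = λ·(12 - 16) - 10 ≡ 7. → (16, 7)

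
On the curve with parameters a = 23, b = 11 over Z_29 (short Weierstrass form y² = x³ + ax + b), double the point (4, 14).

tangent at (4, 14): λ = (3·4² + 23)/(2·14) ≡ 13/28. 28⁻¹ ≡ 28 (mod 29) since 28·28 = 784 ≡ 1, so λ ≡ 13·28 ≡ 16.
  x = λ² - 4 - 4 = 256 - 8 ≡ 16; y = λ·(4 - 16) - 14 ≡ 26. → (16, 26)

(16, 26)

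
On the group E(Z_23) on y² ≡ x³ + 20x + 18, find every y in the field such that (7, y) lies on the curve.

8, 15

x³ + 20x + 18 = 501 ≡ 18 (mod 23).
Square roots of 18 mod 23: 8 and 15 (since 8² = 64 ≡ 18).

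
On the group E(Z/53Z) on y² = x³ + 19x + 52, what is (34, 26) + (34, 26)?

tangent at (34, 26): λ = (3·34² + 19)/(2·26) ≡ 42/52. 52⁻¹ ≡ 52 (mod 53), so λ ≡ 42·52 ≡ 11.
  x = λ² - 34 - 34 = 121 - 68 ≡ 0; y = λ·(34 - 0) - 26 ≡ 30. → (0, 30)

(0, 30)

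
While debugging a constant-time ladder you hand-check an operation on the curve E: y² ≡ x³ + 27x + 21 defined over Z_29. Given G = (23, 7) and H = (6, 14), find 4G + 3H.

(20, 21)

First 4G:
Repeated addition: build up to 4G.
2G: tangent at (23, 7): λ = (3·23² + 27)/(2·7) ≡ 19/14. 14⁻¹ ≡ 27 (mod 29) since 14·27 = 378 ≡ 1, so λ ≡ 19·27 ≡ 20.
  x = λ² - 23 - 23 = 400 - 46 ≡ 6; y = λ·(23 - 6) - 7 ≡ 14. → (6, 14)
3G: (6, 14) + (23, 7). λ = (7 - 14)/(23 - 6) ≡ 22/17 mod 29. 17⁻¹ ≡ 12 (mod 29), so λ ≡ 3.
  x = λ² - 6 - 23 = 9 - 29 ≡ 9; y = λ·(6 - 9) - 14 ≡ 6. → (9, 6)
4G: (9, 6) + (23, 7). λ = (7 - 6)/(23 - 9) ≡ 1/14 mod 29. 14⁻¹ ≡ 27 (mod 29) since 14·27 = 378 ≡ 1, so λ ≡ 27.
  x = λ² - 9 - 23 = 729 - 32 ≡ 1; y = λ·(9 - 1) - 6 ≡ 7. → (1, 7)
4G = (1, 7).
Next 3H:
Repeated addition: build up to 3H.
2H: tangent at (6, 14): λ = (3·6² + 27)/(2·14) ≡ 19/28. 28⁻¹ ≡ 28 (mod 29) since 28·28 = 784 ≡ 1, so λ ≡ 19·28 ≡ 10.
  x = λ² - 6 - 6 = 100 - 12 ≡ 1; y = λ·(6 - 1) - 14 ≡ 7. → (1, 7)
3H: (1, 7) + (6, 14). λ = (14 - 7)/(6 - 1) ≡ 7/5 mod 29. 5⁻¹ ≡ 6 (mod 29), so λ ≡ 13.
  x = λ² - 1 - 6 = 169 - 7 ≡ 17; y = λ·(1 - 17) - 7 ≡ 17. → (17, 17)
3H = (17, 17).
Finally 4G + 3H:
(1, 7) + (17, 17). λ = (17 - 7)/(17 - 1) ≡ 10/16 mod 29. 16⁻¹ ≡ 20 (mod 29), so λ ≡ 26.
  x = λ² - 1 - 17 = 676 - 18 ≡ 20; y = λ·(1 - 20) - 7 ≡ 21. → (20, 21)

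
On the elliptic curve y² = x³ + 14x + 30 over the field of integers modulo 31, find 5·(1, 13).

(2, 29)

Write P = (1, 13).
Double-and-add on 5 = (101)₂. Start with P = (1, 13) for the leading 1-bit.
double: tangent at (1, 13): λ = (3·1² + 14)/(2·13) ≡ 17/26. 26⁻¹ ≡ 6 (mod 31) since 26·6 = 156 ≡ 1, so λ ≡ 17·6 ≡ 9.
  x = λ² - 1 - 1 = 81 - 2 ≡ 17; y = λ·(1 - 17) - 13 ≡ 29. → (17, 29)
double: tangent at (17, 29): λ = (3·17² + 14)/(2·29) ≡ 13/27. 27⁻¹ ≡ 23 (mod 31) since 27·23 = 621 ≡ 1, so λ ≡ 13·23 ≡ 20.
  x = λ² - 17 - 17 = 400 - 34 ≡ 25; y = λ·(17 - 25) - 29 ≡ 28. → (25, 28)
add P: (25, 28) + (1, 13). λ = (13 - 28)/(1 - 25) ≡ 16/7 mod 31. 7⁻¹ ≡ 9 (mod 31), so λ ≡ 20.
  x = λ² - 25 - 1 = 400 - 26 ≡ 2; y = λ·(25 - 2) - 28 ≡ 29. → (2, 29)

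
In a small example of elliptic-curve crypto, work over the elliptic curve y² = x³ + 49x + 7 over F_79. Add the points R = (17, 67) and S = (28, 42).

(47, 73)

(17, 67) + (28, 42). λ = (42 - 67)/(28 - 17) ≡ 54/11 mod 79. 11⁻¹ ≡ 36 (mod 79), so λ ≡ 48.
  x = λ² - 17 - 28 = 2304 - 45 ≡ 47; y = λ·(17 - 47) - 67 ≡ 73. → (47, 73)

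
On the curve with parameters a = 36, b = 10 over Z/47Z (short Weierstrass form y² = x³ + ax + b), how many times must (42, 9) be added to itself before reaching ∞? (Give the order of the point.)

2P: tangent at (42, 9): λ = (3·42² + 36)/(2·9) ≡ 17/18. 18⁻¹ ≡ 34 (mod 47), so λ ≡ 17·34 ≡ 14.
  x = λ² - 42 - 42 = 196 - 84 ≡ 18; y = λ·(42 - 18) - 9 ≡ 45. → (18, 45)
3P: (18, 45) + (42, 9). λ = (9 - 45)/(42 - 18) ≡ 11/24 mod 47. 24⁻¹ ≡ 2 (mod 47), so λ ≡ 22.
  x = λ² - 18 - 42 = 484 - 60 ≡ 1; y = λ·(18 - 1) - 45 ≡ 0. → (1, 0)
4P: (1, 0) + (42, 9). λ = (9 - 0)/(42 - 1) ≡ 9/41 mod 47. 41⁻¹ ≡ 39 (mod 47), so λ ≡ 22.
  x = λ² - 1 - 42 = 484 - 43 ≡ 18; y = λ·(1 - 18) - 0 ≡ 2. → (18, 2)
5P: (18, 2) + (42, 9). λ = (9 - 2)/(42 - 18) ≡ 7/24 mod 47. 24⁻¹ ≡ 2 (mod 47) since 24·2 = 48 ≡ 1, so λ ≡ 14.
  x = λ² - 18 - 42 = 196 - 60 ≡ 42; y = λ·(18 - 42) - 2 ≡ 38. → (42, 38)
6P: (42, 38) + (42, 9): same x and y₁ ≡ -y₂, so the sum is ∞.
6P = ∞, so the order is 6.

6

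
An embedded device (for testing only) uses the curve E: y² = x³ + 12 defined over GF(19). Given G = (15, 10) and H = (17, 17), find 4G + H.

First 4G:
Repeated addition: build up to 4G.
2G: tangent at (15, 10): λ = (3·15² + 0)/(2·10) ≡ 10/1. 1⁻¹ ≡ 1 (mod 19) since 1·1 = 1 ≡ 1, so λ ≡ 10·1 ≡ 10.
  x = λ² - 15 - 15 = 100 - 30 ≡ 13; y = λ·(15 - 13) - 10 ≡ 10. → (13, 10)
3G: (13, 10) + (15, 10). λ = (10 - 10)/(15 - 13) ≡ 0/2 mod 19. 2⁻¹ ≡ 10 (mod 19), so λ ≡ 0.
  x = λ² - 13 - 15 = 0 - 28 ≡ 10; y = λ·(13 - 10) - 10 ≡ 9. → (10, 9)
4G: (10, 9) + (15, 10). λ = (10 - 9)/(15 - 10) ≡ 1/5 mod 19. 5⁻¹ ≡ 4 (mod 19) since 5·4 = 20 ≡ 1, so λ ≡ 4.
  x = λ² - 10 - 15 = 16 - 25 ≡ 10; y = λ·(10 - 10) - 9 ≡ 10. → (10, 10)
4G = (10, 10).
Finally 4G + H:
(10, 10) + (17, 17). λ = (17 - 10)/(17 - 10) ≡ 7/7 mod 19. 7⁻¹ ≡ 11 (mod 19), so λ ≡ 1.
  x = λ² - 10 - 17 = 1 - 27 ≡ 12; y = λ·(10 - 12) - 10 ≡ 7. → (12, 7)

(12, 7)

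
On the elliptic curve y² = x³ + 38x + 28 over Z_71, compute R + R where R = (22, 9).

tangent at (22, 9): λ = (3·22² + 38)/(2·9) ≡ 70/18. 18⁻¹ ≡ 4 (mod 71), so λ ≡ 70·4 ≡ 67.
  x = λ² - 22 - 22 = 4489 - 44 ≡ 43; y = λ·(22 - 43) - 9 ≡ 4. → (43, 4)

(43, 4)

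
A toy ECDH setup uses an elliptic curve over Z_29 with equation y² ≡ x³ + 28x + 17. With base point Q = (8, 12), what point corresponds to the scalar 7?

Double-and-add on 7 = (111)₂. Start with Q = (8, 12) for the leading 1-bit.
double: tangent at (8, 12): λ = (3·8² + 28)/(2·12) ≡ 17/24. 24⁻¹ ≡ 23 (mod 29), so λ ≡ 17·23 ≡ 14.
  x = λ² - 8 - 8 = 196 - 16 ≡ 6; y = λ·(8 - 6) - 12 ≡ 16. → (6, 16)
add Q: (6, 16) + (8, 12). λ = (12 - 16)/(8 - 6) ≡ 25/2 mod 29. 2⁻¹ ≡ 15 (mod 29), so λ ≡ 27.
  x = λ² - 6 - 8 = 729 - 14 ≡ 19; y = λ·(6 - 19) - 16 ≡ 10. → (19, 10)
double: tangent at (19, 10): λ = (3·19² + 28)/(2·10) ≡ 9/20. 20⁻¹ ≡ 16 (mod 29) since 20·16 = 320 ≡ 1, so λ ≡ 9·16 ≡ 28.
  x = λ² - 19 - 19 = 784 - 38 ≡ 21; y = λ·(19 - 21) - 10 ≡ 21. → (21, 21)
add Q: (21, 21) + (8, 12). λ = (12 - 21)/(8 - 21) ≡ 20/16 mod 29. 16⁻¹ ≡ 20 (mod 29), so λ ≡ 23.
  x = λ² - 21 - 8 = 529 - 29 ≡ 7; y = λ·(21 - 7) - 21 ≡ 11. → (7, 11)

(7, 11)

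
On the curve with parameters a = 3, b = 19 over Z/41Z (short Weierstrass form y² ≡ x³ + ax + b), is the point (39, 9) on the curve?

y² = 9² ≡ 40; x³ + 3x + 19 = 59455 ≡ 5 (mod 41). 40 ≠ 5.

no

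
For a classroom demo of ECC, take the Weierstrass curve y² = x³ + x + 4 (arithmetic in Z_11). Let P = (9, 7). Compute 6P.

(3, 10)

Double-and-add on 6 = (110)₂. Start with P = (9, 7) for the leading 1-bit.
double: tangent at (9, 7): λ = (3·9² + 1)/(2·7) ≡ 2/3. 3⁻¹ ≡ 4 (mod 11) since 3·4 = 12 ≡ 1, so λ ≡ 2·4 ≡ 8.
  x = λ² - 9 - 9 = 64 - 18 ≡ 2; y = λ·(9 - 2) - 7 ≡ 5. → (2, 5)
add P: (2, 5) + (9, 7). λ = (7 - 5)/(9 - 2) ≡ 2/7 mod 11. 7⁻¹ ≡ 8 (mod 11) since 7·8 = 56 ≡ 1, so λ ≡ 5.
  x = λ² - 2 - 9 = 25 - 11 ≡ 3; y = λ·(2 - 3) - 5 ≡ 1. → (3, 1)
double: tangent at (3, 1): λ = (3·3² + 1)/(2·1) ≡ 6/2. 2⁻¹ ≡ 6 (mod 11), so λ ≡ 6·6 ≡ 3.
  x = λ² - 3 - 3 = 9 - 6 ≡ 3; y = λ·(3 - 3) - 1 ≡ 10. → (3, 10)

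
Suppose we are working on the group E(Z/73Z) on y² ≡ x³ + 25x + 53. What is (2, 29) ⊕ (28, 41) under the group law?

(2, 29) + (28, 41). λ = (41 - 29)/(28 - 2) ≡ 12/26 mod 73. 26⁻¹ ≡ 59 (mod 73), so λ ≡ 51.
  x = λ² - 2 - 28 = 2601 - 30 ≡ 16; y = λ·(2 - 16) - 29 ≡ 60. → (16, 60)

(16, 60)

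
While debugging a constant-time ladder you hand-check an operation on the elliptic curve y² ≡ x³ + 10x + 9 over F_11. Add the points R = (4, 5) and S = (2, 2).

(10, 8)

(4, 5) + (2, 2). λ = (2 - 5)/(2 - 4) ≡ 8/9 mod 11. 9⁻¹ ≡ 5 (mod 11) since 9·5 = 45 ≡ 1, so λ ≡ 7.
  x = λ² - 4 - 2 = 49 - 6 ≡ 10; y = λ·(4 - 10) - 5 ≡ 8. → (10, 8)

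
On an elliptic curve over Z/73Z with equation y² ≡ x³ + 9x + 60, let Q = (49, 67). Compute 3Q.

(29, 67)

Repeated addition: build up to 3Q.
2Q: tangent at (49, 67): λ = (3·49² + 9)/(2·67) ≡ 58/61. 61⁻¹ ≡ 6 (mod 73), so λ ≡ 58·6 ≡ 56.
  x = λ² - 49 - 49 = 3136 - 98 ≡ 45; y = λ·(49 - 45) - 67 ≡ 11. → (45, 11)
3Q: (45, 11) + (49, 67). λ = (67 - 11)/(49 - 45) ≡ 56/4 mod 73. 4⁻¹ ≡ 55 (mod 73), so λ ≡ 14.
  x = λ² - 45 - 49 = 196 - 94 ≡ 29; y = λ·(45 - 29) - 11 ≡ 67. → (29, 67)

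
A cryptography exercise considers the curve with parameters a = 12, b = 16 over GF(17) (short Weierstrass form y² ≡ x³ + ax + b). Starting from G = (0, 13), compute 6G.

(7, 16)

Double-and-add on 6 = (110)₂. Start with G = (0, 13) for the leading 1-bit.
double: tangent at (0, 13): λ = (3·0² + 12)/(2·13) ≡ 12/9. 9⁻¹ ≡ 2 (mod 17), so λ ≡ 12·2 ≡ 7.
  x = λ² - 0 - 0 = 49 - 0 ≡ 15; y = λ·(0 - 15) - 13 ≡ 1. → (15, 1)
add G: (15, 1) + (0, 13). λ = (13 - 1)/(0 - 15) ≡ 12/2 mod 17. 2⁻¹ ≡ 9 (mod 17), so λ ≡ 6.
  x = λ² - 15 - 0 = 36 - 15 ≡ 4; y = λ·(15 - 4) - 1 ≡ 14. → (4, 14)
double: tangent at (4, 14): λ = (3·4² + 12)/(2·14) ≡ 9/11. 11⁻¹ ≡ 14 (mod 17), so λ ≡ 9·14 ≡ 7.
  x = λ² - 4 - 4 = 49 - 8 ≡ 7; y = λ·(4 - 7) - 14 ≡ 16. → (7, 16)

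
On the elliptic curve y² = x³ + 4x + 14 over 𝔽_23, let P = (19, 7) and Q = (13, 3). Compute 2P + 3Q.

First 2P:
Repeated addition: build up to 2P.
2P: tangent at (19, 7): λ = (3·19² + 4)/(2·7) ≡ 6/14. 14⁻¹ ≡ 5 (mod 23), so λ ≡ 6·5 ≡ 7.
  x = λ² - 19 - 19 = 49 - 38 ≡ 11; y = λ·(19 - 11) - 7 ≡ 3. → (11, 3)
2P = (11, 3).
Next 3Q:
Repeated addition: build up to 3Q.
2Q: tangent at (13, 3): λ = (3·13² + 4)/(2·3) ≡ 5/6. 6⁻¹ ≡ 4 (mod 23), so λ ≡ 5·4 ≡ 20.
  x = λ² - 13 - 13 = 400 - 26 ≡ 6; y = λ·(13 - 6) - 3 ≡ 22. → (6, 22)
3Q: (6, 22) + (13, 3). λ = (3 - 22)/(13 - 6) ≡ 4/7 mod 23. 7⁻¹ ≡ 10 (mod 23) since 7·10 = 70 ≡ 1, so λ ≡ 17.
  x = λ² - 6 - 13 = 289 - 19 ≡ 17; y = λ·(6 - 17) - 22 ≡ 21. → (17, 21)
3Q = (17, 21).
Finally 2P + 3Q:
(11, 3) + (17, 21). λ = (21 - 3)/(17 - 11) ≡ 18/6 mod 23. 6⁻¹ ≡ 4 (mod 23), so λ ≡ 3.
  x = λ² - 11 - 17 = 9 - 28 ≡ 4; y = λ·(11 - 4) - 3 ≡ 18. → (4, 18)

(4, 18)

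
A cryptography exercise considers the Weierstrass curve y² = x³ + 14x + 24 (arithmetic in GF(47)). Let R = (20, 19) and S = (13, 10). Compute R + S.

(20, 19) + (13, 10). λ = (10 - 19)/(13 - 20) ≡ 38/40 mod 47. 40⁻¹ ≡ 20 (mod 47) since 40·20 = 800 ≡ 1, so λ ≡ 8.
  x = λ² - 20 - 13 = 64 - 33 ≡ 31; y = λ·(20 - 31) - 19 ≡ 34. → (31, 34)

(31, 34)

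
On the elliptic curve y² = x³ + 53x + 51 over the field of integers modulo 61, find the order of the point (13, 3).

5

2P: tangent at (13, 3): λ = (3·13² + 53)/(2·3) ≡ 11/6. 6⁻¹ ≡ 51 (mod 61), so λ ≡ 11·51 ≡ 12.
  x = λ² - 13 - 13 = 144 - 26 ≡ 57; y = λ·(13 - 57) - 3 ≡ 18. → (57, 18)
3P: (57, 18) + (13, 3). λ = (3 - 18)/(13 - 57) ≡ 46/17 mod 61. 17⁻¹ ≡ 18 (mod 61), so λ ≡ 35.
  x = λ² - 57 - 13 = 1225 - 70 ≡ 57; y = λ·(57 - 57) - 18 ≡ 43. → (57, 43)
4P: (57, 43) + (13, 3). λ = (3 - 43)/(13 - 57) ≡ 21/17 mod 61. 17⁻¹ ≡ 18 (mod 61) since 17·18 = 306 ≡ 1, so λ ≡ 12.
  x = λ² - 57 - 13 = 144 - 70 ≡ 13; y = λ·(57 - 13) - 43 ≡ 58. → (13, 58)
5P: (13, 58) + (13, 3): same x and y₁ ≡ -y₂, so the sum is the point at infinity.
5P = the point at infinity, so the order is 5.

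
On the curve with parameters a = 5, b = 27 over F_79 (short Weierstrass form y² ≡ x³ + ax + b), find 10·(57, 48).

Write G = (57, 48).
Double-and-add on 10 = (1010)₂. Start with G = (57, 48) for the leading 1-bit.
double: tangent at (57, 48): λ = (3·57² + 5)/(2·48) ≡ 35/17. 17⁻¹ ≡ 14 (mod 79), so λ ≡ 35·14 ≡ 16.
  x = λ² - 57 - 57 = 256 - 114 ≡ 63; y = λ·(57 - 63) - 48 ≡ 14. → (63, 14)
double: tangent at (63, 14): λ = (3·63² + 5)/(2·14) ≡ 62/28. 28⁻¹ ≡ 48 (mod 79) since 28·48 = 1344 ≡ 1, so λ ≡ 62·48 ≡ 53.
  x = λ² - 63 - 63 = 2809 - 126 ≡ 76; y = λ·(63 - 76) - 14 ≡ 8. → (76, 8)
add G: (76, 8) + (57, 48). λ = (48 - 8)/(57 - 76) ≡ 40/60 mod 79. 60⁻¹ ≡ 54 (mod 79) since 60·54 = 3240 ≡ 1, so λ ≡ 27.
  x = λ² - 76 - 57 = 729 - 133 ≡ 43; y = λ·(76 - 43) - 8 ≡ 14. → (43, 14)
double: tangent at (43, 14): λ = (3·43² + 5)/(2·14) ≡ 22/28. 28⁻¹ ≡ 48 (mod 79), so λ ≡ 22·48 ≡ 29.
  x = λ² - 43 - 43 = 841 - 86 ≡ 44; y = λ·(43 - 44) - 14 ≡ 36. → (44, 36)

(44, 36)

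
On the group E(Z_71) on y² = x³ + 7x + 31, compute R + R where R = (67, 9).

tangent at (67, 9): λ = (3·67² + 7)/(2·9) ≡ 55/18. 18⁻¹ ≡ 4 (mod 71), so λ ≡ 55·4 ≡ 7.
  x = λ² - 67 - 67 = 49 - 134 ≡ 57; y = λ·(67 - 57) - 9 ≡ 61. → (57, 61)

(57, 61)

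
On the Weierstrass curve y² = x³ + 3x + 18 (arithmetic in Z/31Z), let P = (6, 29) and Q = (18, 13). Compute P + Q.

(26, 8)

(6, 29) + (18, 13). λ = (13 - 29)/(18 - 6) ≡ 15/12 mod 31. 12⁻¹ ≡ 13 (mod 31) since 12·13 = 156 ≡ 1, so λ ≡ 9.
  x = λ² - 6 - 18 = 81 - 24 ≡ 26; y = λ·(6 - 26) - 29 ≡ 8. → (26, 8)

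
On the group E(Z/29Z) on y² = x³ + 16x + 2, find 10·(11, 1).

Write Q = (11, 1).
Repeated addition: build up to 10Q.
2Q: tangent at (11, 1): λ = (3·11² + 16)/(2·1) ≡ 2/2. 2⁻¹ ≡ 15 (mod 29), so λ ≡ 2·15 ≡ 1.
  x = λ² - 11 - 11 = 1 - 22 ≡ 8; y = λ·(11 - 8) - 1 ≡ 2. → (8, 2)
3Q: (8, 2) + (11, 1). λ = (1 - 2)/(11 - 8) ≡ 28/3 mod 29. 3⁻¹ ≡ 10 (mod 29) since 3·10 = 30 ≡ 1, so λ ≡ 19.
  x = λ² - 8 - 11 = 361 - 19 ≡ 23; y = λ·(8 - 23) - 2 ≡ 3. → (23, 3)
4Q: (23, 3) + (11, 1). λ = (1 - 3)/(11 - 23) ≡ 27/17 mod 29. 17⁻¹ ≡ 12 (mod 29) since 17·12 = 204 ≡ 1, so λ ≡ 5.
  x = λ² - 23 - 11 = 25 - 34 ≡ 20; y = λ·(23 - 20) - 3 ≡ 12. → (20, 12)
5Q: (20, 12) + (11, 1). λ = (1 - 12)/(11 - 20) ≡ 18/20 mod 29. 20⁻¹ ≡ 16 (mod 29), so λ ≡ 27.
  x = λ² - 20 - 11 = 729 - 31 ≡ 2; y = λ·(20 - 2) - 12 ≡ 10. → (2, 10)
6Q: (2, 10) + (11, 1). λ = (1 - 10)/(11 - 2) ≡ 20/9 mod 29. 9⁻¹ ≡ 13 (mod 29) since 9·13 = 117 ≡ 1, so λ ≡ 28.
  x = λ² - 2 - 11 = 784 - 13 ≡ 17; y = λ·(2 - 17) - 10 ≡ 5. → (17, 5)
7Q: (17, 5) + (11, 1). λ = (1 - 5)/(11 - 17) ≡ 25/23 mod 29. 23⁻¹ ≡ 24 (mod 29), so λ ≡ 20.
  x = λ² - 17 - 11 = 400 - 28 ≡ 24; y = λ·(17 - 24) - 5 ≡ 0. → (24, 0)
8Q: (24, 0) + (11, 1). λ = (1 - 0)/(11 - 24) ≡ 1/16 mod 29. 16⁻¹ ≡ 20 (mod 29), so λ ≡ 20.
  x = λ² - 24 - 11 = 400 - 35 ≡ 17; y = λ·(24 - 17) - 0 ≡ 24. → (17, 24)
9Q: (17, 24) + (11, 1). λ = (1 - 24)/(11 - 17) ≡ 6/23 mod 29. 23⁻¹ ≡ 24 (mod 29) since 23·24 = 552 ≡ 1, so λ ≡ 28.
  x = λ² - 17 - 11 = 784 - 28 ≡ 2; y = λ·(17 - 2) - 24 ≡ 19. → (2, 19)
10Q: (2, 19) + (11, 1). λ = (1 - 19)/(11 - 2) ≡ 11/9 mod 29. 9⁻¹ ≡ 13 (mod 29) since 9·13 = 117 ≡ 1, so λ ≡ 27.
  x = λ² - 2 - 11 = 729 - 13 ≡ 20; y = λ·(2 - 20) - 19 ≡ 17. → (20, 17)

(20, 17)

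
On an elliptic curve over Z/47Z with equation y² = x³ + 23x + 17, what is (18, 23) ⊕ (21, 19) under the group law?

(18, 23) + (21, 19). λ = (19 - 23)/(21 - 18) ≡ 43/3 mod 47. 3⁻¹ ≡ 16 (mod 47), so λ ≡ 30.
  x = λ² - 18 - 21 = 900 - 39 ≡ 15; y = λ·(18 - 15) - 23 ≡ 20. → (15, 20)

(15, 20)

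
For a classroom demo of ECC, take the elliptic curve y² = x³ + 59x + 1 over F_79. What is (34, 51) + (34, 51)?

(31, 69)

tangent at (34, 51): λ = (3·34² + 59)/(2·51) ≡ 51/23. 23⁻¹ ≡ 55 (mod 79) since 23·55 = 1265 ≡ 1, so λ ≡ 51·55 ≡ 40.
  x = λ² - 34 - 34 = 1600 - 68 ≡ 31; y = λ·(34 - 31) - 51 ≡ 69. → (31, 69)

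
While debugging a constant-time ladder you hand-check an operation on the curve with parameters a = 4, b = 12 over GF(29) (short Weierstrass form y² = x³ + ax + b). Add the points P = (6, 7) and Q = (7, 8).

(6, 7) + (7, 8). λ = (8 - 7)/(7 - 6) ≡ 1/1 mod 29. 1⁻¹ ≡ 1 (mod 29) since 1·1 = 1 ≡ 1, so λ ≡ 1.
  x = λ² - 6 - 7 = 1 - 13 ≡ 17; y = λ·(6 - 17) - 7 ≡ 11. → (17, 11)

(17, 11)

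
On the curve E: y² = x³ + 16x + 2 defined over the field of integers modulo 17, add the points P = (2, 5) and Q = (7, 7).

(2, 5) + (7, 7). λ = (7 - 5)/(7 - 2) ≡ 2/5 mod 17. 5⁻¹ ≡ 7 (mod 17), so λ ≡ 14.
  x = λ² - 2 - 7 = 196 - 9 ≡ 0; y = λ·(2 - 0) - 5 ≡ 6. → (0, 6)

(0, 6)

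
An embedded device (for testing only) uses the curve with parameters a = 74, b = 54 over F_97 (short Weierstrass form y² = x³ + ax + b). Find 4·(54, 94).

(50, 36)

Write P = (54, 94).
Repeated addition: build up to 4P.
2P: tangent at (54, 94): λ = (3·54² + 74)/(2·94) ≡ 92/91. 91⁻¹ ≡ 16 (mod 97) since 91·16 = 1456 ≡ 1, so λ ≡ 92·16 ≡ 17.
  x = λ² - 54 - 54 = 289 - 108 ≡ 84; y = λ·(54 - 84) - 94 ≡ 75. → (84, 75)
3P: (84, 75) + (54, 94). λ = (94 - 75)/(54 - 84) ≡ 19/67 mod 97. 67⁻¹ ≡ 42 (mod 97), so λ ≡ 22.
  x = λ² - 84 - 54 = 484 - 138 ≡ 55; y = λ·(84 - 55) - 75 ≡ 78. → (55, 78)
4P: (55, 78) + (54, 94). λ = (94 - 78)/(54 - 55) ≡ 16/96 mod 97. 96⁻¹ ≡ 96 (mod 97) since 96·96 = 9216 ≡ 1, so λ ≡ 81.
  x = λ² - 55 - 54 = 6561 - 109 ≡ 50; y = λ·(55 - 50) - 78 ≡ 36. → (50, 36)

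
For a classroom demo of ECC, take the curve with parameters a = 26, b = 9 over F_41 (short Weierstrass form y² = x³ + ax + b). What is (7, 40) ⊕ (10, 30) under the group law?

(26, 37)

(7, 40) + (10, 30). λ = (30 - 40)/(10 - 7) ≡ 31/3 mod 41. 3⁻¹ ≡ 14 (mod 41), so λ ≡ 24.
  x = λ² - 7 - 10 = 576 - 17 ≡ 26; y = λ·(7 - 26) - 40 ≡ 37. → (26, 37)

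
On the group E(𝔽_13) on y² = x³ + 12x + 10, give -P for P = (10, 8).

-(10, 8) = (10, -8 mod 13) = (10, 5).

(10, 5)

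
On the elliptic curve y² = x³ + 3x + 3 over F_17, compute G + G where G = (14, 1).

tangent at (14, 1): λ = (3·14² + 3)/(2·1) ≡ 13/2. 2⁻¹ ≡ 9 (mod 17), so λ ≡ 13·9 ≡ 15.
  x = λ² - 14 - 14 = 225 - 28 ≡ 10; y = λ·(14 - 10) - 1 ≡ 8. → (10, 8)

(10, 8)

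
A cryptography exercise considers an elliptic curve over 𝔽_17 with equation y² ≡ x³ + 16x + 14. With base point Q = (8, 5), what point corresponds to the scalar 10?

Double-and-add on 10 = (1010)₂. Start with Q = (8, 5) for the leading 1-bit.
double: tangent at (8, 5): λ = (3·8² + 16)/(2·5) ≡ 4/10. 10⁻¹ ≡ 12 (mod 17) since 10·12 = 120 ≡ 1, so λ ≡ 4·12 ≡ 14.
  x = λ² - 8 - 8 = 196 - 16 ≡ 10; y = λ·(8 - 10) - 5 ≡ 1. → (10, 1)
double: tangent at (10, 1): λ = (3·10² + 16)/(2·1) ≡ 10/2. 2⁻¹ ≡ 9 (mod 17), so λ ≡ 10·9 ≡ 5.
  x = λ² - 10 - 10 = 25 - 20 ≡ 5; y = λ·(10 - 5) - 1 ≡ 7. → (5, 7)
add Q: (5, 7) + (8, 5). λ = (5 - 7)/(8 - 5) ≡ 15/3 mod 17. 3⁻¹ ≡ 6 (mod 17), so λ ≡ 5.
  x = λ² - 5 - 8 = 25 - 13 ≡ 12; y = λ·(5 - 12) - 7 ≡ 9. → (12, 9)
double: tangent at (12, 9): λ = (3·12² + 16)/(2·9) ≡ 6/1. 1⁻¹ ≡ 1 (mod 17), so λ ≡ 6·1 ≡ 6.
  x = λ² - 12 - 12 = 36 - 24 ≡ 12; y = λ·(12 - 12) - 9 ≡ 8. → (12, 8)

(12, 8)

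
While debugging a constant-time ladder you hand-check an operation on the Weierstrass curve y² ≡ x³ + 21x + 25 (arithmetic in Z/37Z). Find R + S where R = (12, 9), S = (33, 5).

(36, 22)

(12, 9) + (33, 5). λ = (5 - 9)/(33 - 12) ≡ 33/21 mod 37. 21⁻¹ ≡ 30 (mod 37) since 21·30 = 630 ≡ 1, so λ ≡ 28.
  x = λ² - 12 - 33 = 784 - 45 ≡ 36; y = λ·(12 - 36) - 9 ≡ 22. → (36, 22)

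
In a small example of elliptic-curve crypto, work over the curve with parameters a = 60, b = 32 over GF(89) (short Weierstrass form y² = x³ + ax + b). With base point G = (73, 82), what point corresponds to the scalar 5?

(79, 37)

Repeated addition: build up to 5G.
2G: tangent at (73, 82): λ = (3·73² + 60)/(2·82) ≡ 27/75. 75⁻¹ ≡ 19 (mod 89), so λ ≡ 27·19 ≡ 68.
  x = λ² - 73 - 73 = 4624 - 146 ≡ 28; y = λ·(73 - 28) - 82 ≡ 41. → (28, 41)
3G: (28, 41) + (73, 82). λ = (82 - 41)/(73 - 28) ≡ 41/45 mod 89. 45⁻¹ ≡ 2 (mod 89), so λ ≡ 82.
  x = λ² - 28 - 73 = 6724 - 101 ≡ 37; y = λ·(28 - 37) - 41 ≡ 22. → (37, 22)
4G: (37, 22) + (73, 82). λ = (82 - 22)/(73 - 37) ≡ 60/36 mod 89. 36⁻¹ ≡ 47 (mod 89) since 36·47 = 1692 ≡ 1, so λ ≡ 61.
  x = λ² - 37 - 73 = 3721 - 110 ≡ 51; y = λ·(37 - 51) - 22 ≡ 14. → (51, 14)
5G: (51, 14) + (73, 82). λ = (82 - 14)/(73 - 51) ≡ 68/22 mod 89. 22⁻¹ ≡ 85 (mod 89), so λ ≡ 84.
  x = λ² - 51 - 73 = 7056 - 124 ≡ 79; y = λ·(51 - 79) - 14 ≡ 37. → (79, 37)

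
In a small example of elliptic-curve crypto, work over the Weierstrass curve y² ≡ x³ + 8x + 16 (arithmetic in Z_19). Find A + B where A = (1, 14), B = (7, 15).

(1, 14) + (7, 15). λ = (15 - 14)/(7 - 1) ≡ 1/6 mod 19. 6⁻¹ ≡ 16 (mod 19), so λ ≡ 16.
  x = λ² - 1 - 7 = 256 - 8 ≡ 1; y = λ·(1 - 1) - 14 ≡ 5. → (1, 5)

(1, 5)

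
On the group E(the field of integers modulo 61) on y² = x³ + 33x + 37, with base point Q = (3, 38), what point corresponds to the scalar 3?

Repeated addition: build up to 3Q.
2Q: tangent at (3, 38): λ = (3·3² + 33)/(2·38) ≡ 60/15. 15⁻¹ ≡ 57 (mod 61), so λ ≡ 60·57 ≡ 4.
  x = λ² - 3 - 3 = 16 - 6 ≡ 10; y = λ·(3 - 10) - 38 ≡ 56. → (10, 56)
3Q: (10, 56) + (3, 38). λ = (38 - 56)/(3 - 10) ≡ 43/54 mod 61. 54⁻¹ ≡ 26 (mod 61) since 54·26 = 1404 ≡ 1, so λ ≡ 20.
  x = λ² - 10 - 3 = 400 - 13 ≡ 21; y = λ·(10 - 21) - 56 ≡ 29. → (21, 29)

(21, 29)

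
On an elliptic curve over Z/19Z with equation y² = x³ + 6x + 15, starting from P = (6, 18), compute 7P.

Double-and-add on 7 = (111)₂. Start with P = (6, 18) for the leading 1-bit.
double: tangent at (6, 18): λ = (3·6² + 6)/(2·18) ≡ 0/17. 17⁻¹ ≡ 9 (mod 19) since 17·9 = 153 ≡ 1, so λ ≡ 0·9 ≡ 0.
  x = λ² - 6 - 6 = 0 - 12 ≡ 7; y = λ·(6 - 7) - 18 ≡ 1. → (7, 1)
add P: (7, 1) + (6, 18). λ = (18 - 1)/(6 - 7) ≡ 17/18 mod 19. 18⁻¹ ≡ 18 (mod 19) since 18·18 = 324 ≡ 1, so λ ≡ 2.
  x = λ² - 7 - 6 = 4 - 13 ≡ 10; y = λ·(7 - 10) - 1 ≡ 12. → (10, 12)
double: tangent at (10, 12): λ = (3·10² + 6)/(2·12) ≡ 2/5. 5⁻¹ ≡ 4 (mod 19), so λ ≡ 2·4 ≡ 8.
  x = λ² - 10 - 10 = 64 - 20 ≡ 6; y = λ·(10 - 6) - 12 ≡ 1. → (6, 1)
add P: (6, 1) + (6, 18): same x and y₁ ≡ -y₂, so the sum is O.

O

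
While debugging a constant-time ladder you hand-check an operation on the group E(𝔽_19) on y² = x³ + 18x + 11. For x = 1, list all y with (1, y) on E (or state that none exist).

x³ + 18x + 11 = 30 ≡ 11 (mod 19).
Square roots of 11 mod 19: 7 and 12 (since 7² = 49 ≡ 11).

7, 12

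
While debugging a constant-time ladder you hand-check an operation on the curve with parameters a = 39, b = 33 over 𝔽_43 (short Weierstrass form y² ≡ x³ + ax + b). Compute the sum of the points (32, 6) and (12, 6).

(32, 6) + (12, 6). λ = (6 - 6)/(12 - 32) ≡ 0/23 mod 43. 23⁻¹ ≡ 15 (mod 43) since 23·15 = 345 ≡ 1, so λ ≡ 0.
  x = λ² - 32 - 12 = 0 - 44 ≡ 42; y = λ·(32 - 42) - 6 ≡ 37. → (42, 37)

(42, 37)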